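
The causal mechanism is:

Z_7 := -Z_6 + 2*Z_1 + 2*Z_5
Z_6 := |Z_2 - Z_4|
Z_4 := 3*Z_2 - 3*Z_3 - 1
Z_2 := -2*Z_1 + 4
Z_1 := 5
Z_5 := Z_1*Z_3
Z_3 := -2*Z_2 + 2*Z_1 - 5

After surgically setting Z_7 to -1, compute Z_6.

64

Intervening sets Z_7 = -1 and removes its equation (Z_7 := -Z_6 + 2*Z_1 + 2*Z_5).
Since Z_6 is not a descendant of the intervened variable, it is unaffected.
Z_2 = -2*Z_1 + 4  [with Z_1=5]  = -6
Z_3 = -2*Z_2 + 2*Z_1 - 5  [with Z_2=-6, Z_1=5]  = 17
Z_4 = 3*Z_2 - 3*Z_3 - 1  [with Z_2=-6, Z_3=17]  = -70
Z_6 = |Z_2 - Z_4|  [with Z_2=-6, Z_4=-70]  = 64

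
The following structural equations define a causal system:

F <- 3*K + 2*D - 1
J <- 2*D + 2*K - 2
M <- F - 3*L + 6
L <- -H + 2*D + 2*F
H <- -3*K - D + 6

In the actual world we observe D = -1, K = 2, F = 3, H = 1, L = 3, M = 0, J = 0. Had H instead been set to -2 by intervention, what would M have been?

-9

Under do(H=-2), the mechanism H <- -3*K - D + 6 is discarded; H is fixed at -2.
F = 3*K + 2*D - 1  [with K=2, D=-1]  = 3
L = -H + 2*D + 2*F  [with H=-2, D=-1, F=3]  = 6
M = F - 3*L + 6  [with F=3, L=6]  = -9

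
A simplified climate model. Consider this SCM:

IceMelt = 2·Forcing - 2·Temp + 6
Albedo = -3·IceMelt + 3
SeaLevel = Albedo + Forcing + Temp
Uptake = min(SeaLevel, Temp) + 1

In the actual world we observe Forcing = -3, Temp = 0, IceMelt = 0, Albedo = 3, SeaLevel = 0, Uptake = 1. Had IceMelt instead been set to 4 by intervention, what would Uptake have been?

The intervention breaks the incoming arrows to IceMelt: IceMelt = 2·Forcing - 2·Temp + 6 no longer applies, and IceMelt = 4.
Albedo = -3·IceMelt + 3  [with IceMelt=4]  = -9
SeaLevel = Albedo + Forcing + Temp  [with Albedo=-9, Forcing=-3, Temp=0]  = -12
Uptake = min(SeaLevel, Temp) + 1  [with SeaLevel=-12, Temp=0]  = -11

-11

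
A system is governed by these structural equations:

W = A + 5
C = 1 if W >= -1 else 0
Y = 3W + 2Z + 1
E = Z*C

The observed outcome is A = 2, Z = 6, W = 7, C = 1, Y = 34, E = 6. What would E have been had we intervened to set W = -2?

0

The intervention breaks the incoming arrows to W: W = A + 5 no longer applies, and W = -2.
C = 1 if W >= -1 else 0  [with W=-2]  = 0
E = Z*C  [with Z=6, C=0]  = 0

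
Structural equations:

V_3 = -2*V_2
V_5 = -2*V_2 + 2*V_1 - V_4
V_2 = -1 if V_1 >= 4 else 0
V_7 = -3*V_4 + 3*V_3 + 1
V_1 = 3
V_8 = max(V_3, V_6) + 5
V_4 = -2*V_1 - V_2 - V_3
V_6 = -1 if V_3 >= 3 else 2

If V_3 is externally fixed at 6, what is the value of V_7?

The intervention breaks the incoming arrows to V_3: V_3 = -2*V_2 no longer applies, and V_3 = 6.
V_2 = -1 if V_1 >= 4 else 0  [with V_1=3]  = 0
V_4 = -2*V_1 - V_2 - V_3  [with V_1=3, V_2=0, V_3=6]  = -12
V_7 = -3*V_4 + 3*V_3 + 1  [with V_4=-12, V_3=6]  = 55

55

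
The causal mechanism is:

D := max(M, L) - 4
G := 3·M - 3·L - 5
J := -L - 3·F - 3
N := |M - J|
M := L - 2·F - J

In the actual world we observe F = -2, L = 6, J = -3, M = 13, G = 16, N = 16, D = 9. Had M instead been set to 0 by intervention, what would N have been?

Under do(M=0), the mechanism M := L - 2·F - J is discarded; M is fixed at 0.
J = -L - 3·F - 3  [with L=6, F=-2]  = -3
N = |M - J|  [with M=0, J=-3]  = 3

3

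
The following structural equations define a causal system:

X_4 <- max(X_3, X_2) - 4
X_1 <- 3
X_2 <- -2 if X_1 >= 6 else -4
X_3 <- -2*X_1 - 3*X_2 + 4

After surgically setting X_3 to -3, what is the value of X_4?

-7

The intervention breaks the incoming arrows to X_3: X_3 <- -2*X_1 - 3*X_2 + 4 no longer applies, and X_3 = -3.
X_2 = -2 if X_1 >= 6 else -4  [with X_1=3]  = -4
X_4 = max(X_3, X_2) - 4  [with X_3=-3, X_2=-4]  = -7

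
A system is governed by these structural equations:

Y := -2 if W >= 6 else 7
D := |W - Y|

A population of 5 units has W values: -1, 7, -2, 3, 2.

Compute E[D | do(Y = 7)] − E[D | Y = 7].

The intervention sets Y=7 in all 5 units regardless of W. Recomputing D per unit gives 8, 0, 9, 4, 5; average 5.2.
E[D|Y=7] averages over only the 4 units with Y=7 (W = -1, -2, 3, 2): D = 8, 9, 4, 5, mean 6.5.
Difference = 5.2 − 6.5 = -1.3.

-1.3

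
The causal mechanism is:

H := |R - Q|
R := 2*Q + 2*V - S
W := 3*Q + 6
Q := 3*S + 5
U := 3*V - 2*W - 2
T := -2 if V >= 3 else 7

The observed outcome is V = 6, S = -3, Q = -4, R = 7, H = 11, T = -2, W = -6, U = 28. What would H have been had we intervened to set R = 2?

Intervening sets R = 2 and removes its equation (R := 2*Q + 2*V - S).
Q = 3*S + 5  [with S=-3]  = -4
H = |R - Q|  [with R=2, Q=-4]  = 6

6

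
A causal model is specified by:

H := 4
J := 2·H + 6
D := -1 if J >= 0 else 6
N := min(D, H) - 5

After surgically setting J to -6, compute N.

Under do(J=-6), the mechanism J := 2·H + 6 is discarded; J is fixed at -6.
D = -1 if J >= 0 else 6  [with J=-6]  = 6
N = min(D, H) - 5  [with D=6, H=4]  = -1

-1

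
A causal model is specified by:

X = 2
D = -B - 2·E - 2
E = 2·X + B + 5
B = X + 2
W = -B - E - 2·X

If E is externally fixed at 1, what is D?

do(E=1) replaces the equation E = 2·X + B + 5 with the constant E = 1.
B = X + 2  [with X=2]  = 4
D = -B - 2·E - 2  [with B=4, E=1]  = -8

-8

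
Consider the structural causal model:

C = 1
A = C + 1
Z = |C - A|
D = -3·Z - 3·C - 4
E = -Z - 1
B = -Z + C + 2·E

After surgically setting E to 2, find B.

4

The intervention breaks the incoming arrows to E: E = -Z - 1 no longer applies, and E = 2.
A = C + 1  [with C=1]  = 2
Z = |C - A|  [with C=1, A=2]  = 1
B = -Z + C + 2·E  [with Z=1, C=1, E=2]  = 4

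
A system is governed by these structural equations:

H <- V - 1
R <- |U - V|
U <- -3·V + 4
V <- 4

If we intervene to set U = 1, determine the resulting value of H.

Under do(U=1), the mechanism U <- -3·V + 4 is discarded; U is fixed at 1.
Since H is not a descendant of the intervened variable, it is unaffected.
H = V - 1  [with V=4]  = 3

3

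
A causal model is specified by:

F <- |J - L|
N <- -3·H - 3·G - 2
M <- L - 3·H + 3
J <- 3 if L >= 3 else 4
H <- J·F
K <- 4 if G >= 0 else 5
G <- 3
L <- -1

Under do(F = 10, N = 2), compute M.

Under do(F = 10, N = 2), each intervened variable's structural equation is replaced by its fixed value.
J = 3 if L >= 3 else 4  [with L=-1]  = 4
H = J·F  [with J=4, F=10]  = 40
M = L - 3·H + 3  [with L=-1, H=40]  = -118

-118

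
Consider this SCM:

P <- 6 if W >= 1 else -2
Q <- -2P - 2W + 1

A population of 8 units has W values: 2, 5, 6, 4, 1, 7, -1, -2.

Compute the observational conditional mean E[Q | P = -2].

Observing P=-2 restricts to units where P's equation naturally yields -2: W ∈ {-1, -2}. In that subpopulation Q = 7, 9, mean 8.

8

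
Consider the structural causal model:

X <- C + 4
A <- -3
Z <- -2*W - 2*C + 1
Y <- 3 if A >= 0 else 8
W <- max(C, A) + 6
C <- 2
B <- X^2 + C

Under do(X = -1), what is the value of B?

3

do(X=-1) replaces the equation X <- C + 4 with the constant X = -1.
B = X^2 + C  [with X=-1, C=2]  = 3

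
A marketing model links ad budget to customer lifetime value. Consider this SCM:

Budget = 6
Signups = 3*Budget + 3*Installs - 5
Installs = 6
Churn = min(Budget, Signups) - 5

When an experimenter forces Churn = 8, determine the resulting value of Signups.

31

Under do(Churn=8), the mechanism Churn = min(Budget, Signups) - 5 is discarded; Churn is fixed at 8.
Since Signups is not a descendant of the intervened variable, it is unaffected.
Signups = 3*Budget + 3*Installs - 5  [with Budget=6, Installs=6]  = 31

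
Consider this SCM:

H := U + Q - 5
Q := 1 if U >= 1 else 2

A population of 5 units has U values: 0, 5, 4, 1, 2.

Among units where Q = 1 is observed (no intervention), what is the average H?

Conditioning on Q=1 selects the 4 unit(s) with U ∈ {5, 4, 1, 2}. Their H values: 1, 0, -3, -2. Mean = -1.

-1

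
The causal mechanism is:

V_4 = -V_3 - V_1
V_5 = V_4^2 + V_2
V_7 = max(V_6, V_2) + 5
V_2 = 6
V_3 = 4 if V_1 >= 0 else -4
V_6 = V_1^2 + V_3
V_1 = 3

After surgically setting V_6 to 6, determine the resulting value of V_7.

Intervening sets V_6 = 6 and removes its equation (V_6 = V_1^2 + V_3).
V_7 = max(V_6, V_2) + 5  [with V_6=6, V_2=6]  = 11

11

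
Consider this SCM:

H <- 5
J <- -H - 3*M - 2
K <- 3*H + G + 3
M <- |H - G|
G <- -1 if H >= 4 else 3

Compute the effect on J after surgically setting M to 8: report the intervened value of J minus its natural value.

The intervention breaks the incoming arrows to M: M <- |H - G| no longer applies, and M = 8.
J = -H - 3*M - 2  [with H=5, M=8]  = -31
Without intervention: G = -1 if H >= 4 else 3  [with H=5]  = -1; M = |H - G|  [with H=5, G=-1]  = 6; J = -H - 3*M - 2  [with H=5, M=6]  = -25.
Change = -31 − (-25) = -6.

-6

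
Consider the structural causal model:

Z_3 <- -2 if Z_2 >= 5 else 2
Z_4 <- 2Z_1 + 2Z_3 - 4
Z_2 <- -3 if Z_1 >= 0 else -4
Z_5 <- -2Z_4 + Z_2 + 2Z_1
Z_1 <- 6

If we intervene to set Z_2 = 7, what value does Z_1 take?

Under do(Z_2=7), the mechanism Z_2 <- -3 if Z_1 >= 0 else -4 is discarded; Z_2 is fixed at 7.
Z_1 is not downstream of the intervention, so its value is determined by the original equations.

6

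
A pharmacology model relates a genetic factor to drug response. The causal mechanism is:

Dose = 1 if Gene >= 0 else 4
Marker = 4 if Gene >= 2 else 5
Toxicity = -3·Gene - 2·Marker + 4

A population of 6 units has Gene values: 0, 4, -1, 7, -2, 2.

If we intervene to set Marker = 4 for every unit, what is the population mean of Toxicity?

do(Marker=4) breaks Marker's dependence on Gene. With Marker=4 fixed, Toxicity across the units is -4, -16, -1, -25, 2, -10, mean -9.

-9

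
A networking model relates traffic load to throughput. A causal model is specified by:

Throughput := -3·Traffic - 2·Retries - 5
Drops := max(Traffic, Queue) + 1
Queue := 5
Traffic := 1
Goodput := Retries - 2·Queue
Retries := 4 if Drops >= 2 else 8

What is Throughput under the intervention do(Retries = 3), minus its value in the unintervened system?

Intervening sets Retries = 3 and removes its equation (Retries := 4 if Drops >= 2 else 8).
Throughput = -3·Traffic - 2·Retries - 5  [with Traffic=1, Retries=3]  = -14
Without intervention: Drops = max(Traffic, Queue) + 1  [with Traffic=1, Queue=5]  = 6; Retries = 4 if Drops >= 2 else 8  [with Drops=6]  = 4; Throughput = -3·Traffic - 2·Retries - 5  [with Traffic=1, Retries=4]  = -16.
Change = -14 − (-16) = 2.

2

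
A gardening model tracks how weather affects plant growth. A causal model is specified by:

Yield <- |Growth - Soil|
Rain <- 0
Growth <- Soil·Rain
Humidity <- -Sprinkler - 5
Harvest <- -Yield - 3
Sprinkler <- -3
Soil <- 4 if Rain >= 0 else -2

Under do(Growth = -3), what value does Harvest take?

-10

The intervention breaks the incoming arrows to Growth: Growth <- Soil·Rain no longer applies, and Growth = -3.
Soil = 4 if Rain >= 0 else -2  [with Rain=0]  = 4
Yield = |Growth - Soil|  [with Growth=-3, Soil=4]  = 7
Harvest = -Yield - 3  [with Yield=7]  = -10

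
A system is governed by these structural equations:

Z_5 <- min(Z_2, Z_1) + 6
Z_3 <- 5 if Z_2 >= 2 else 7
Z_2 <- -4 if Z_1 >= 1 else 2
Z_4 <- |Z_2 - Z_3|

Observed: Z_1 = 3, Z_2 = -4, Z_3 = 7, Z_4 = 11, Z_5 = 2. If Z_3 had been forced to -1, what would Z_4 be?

3

The intervention breaks the incoming arrows to Z_3: Z_3 <- 5 if Z_2 >= 2 else 7 no longer applies, and Z_3 = -1.
Z_2 = -4 if Z_1 >= 1 else 2  [with Z_1=3]  = -4
Z_4 = |Z_2 - Z_3|  [with Z_2=-4, Z_3=-1]  = 3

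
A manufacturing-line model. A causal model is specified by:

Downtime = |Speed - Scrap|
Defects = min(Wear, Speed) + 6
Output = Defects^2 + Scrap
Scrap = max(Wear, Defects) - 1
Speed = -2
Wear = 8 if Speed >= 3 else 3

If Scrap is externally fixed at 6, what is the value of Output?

Intervening sets Scrap = 6 and removes its equation (Scrap = max(Wear, Defects) - 1).
Wear = 8 if Speed >= 3 else 3  [with Speed=-2]  = 3
Defects = min(Wear, Speed) + 6  [with Wear=3, Speed=-2]  = 4
Output = Defects^2 + Scrap  [with Defects=4, Scrap=6]  = 22

22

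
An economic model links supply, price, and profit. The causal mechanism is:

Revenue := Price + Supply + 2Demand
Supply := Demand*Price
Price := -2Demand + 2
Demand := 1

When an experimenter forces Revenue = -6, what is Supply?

Under do(Revenue=-6), the mechanism Revenue := Price + Supply + 2Demand is discarded; Revenue is fixed at -6.
Since Supply is not a descendant of the intervened variable, it is unaffected.
Price = -2Demand + 2  [with Demand=1]  = 0
Supply = Demand*Price  [with Demand=1, Price=0]  = 0

0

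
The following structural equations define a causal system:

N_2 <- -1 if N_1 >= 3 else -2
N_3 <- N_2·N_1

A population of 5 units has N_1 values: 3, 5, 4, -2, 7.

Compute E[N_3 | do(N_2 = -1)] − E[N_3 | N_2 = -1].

The intervention sets N_2=-1 in all 5 units regardless of N_1. Recomputing N_3 per unit gives -3, -5, -4, 2, -7; average -3.4.
Conditioning on N_2=-1 selects the 4 unit(s) with N_1 ∈ {3, 5, 4, 7}. Their N_3 values: -3, -5, -4, -7. Mean = -4.75.
Difference = -3.4 − (-4.75) = 1.35.

1.35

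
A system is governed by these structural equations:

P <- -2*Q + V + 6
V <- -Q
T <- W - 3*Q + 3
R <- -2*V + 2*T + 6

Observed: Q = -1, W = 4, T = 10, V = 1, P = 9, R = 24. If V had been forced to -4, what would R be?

34

Under do(V=-4), the mechanism V <- -Q is discarded; V is fixed at -4.
T = W - 3*Q + 3  [with W=4, Q=-1]  = 10
R = -2*V + 2*T + 6  [with V=-4, T=10]  = 34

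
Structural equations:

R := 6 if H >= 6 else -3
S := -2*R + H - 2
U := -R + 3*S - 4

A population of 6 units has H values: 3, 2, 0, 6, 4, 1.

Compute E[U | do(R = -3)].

19

The intervention sets R=-3 in all 6 units regardless of H. Recomputing U per unit gives 20, 17, 11, 29, 23, 14; average 19.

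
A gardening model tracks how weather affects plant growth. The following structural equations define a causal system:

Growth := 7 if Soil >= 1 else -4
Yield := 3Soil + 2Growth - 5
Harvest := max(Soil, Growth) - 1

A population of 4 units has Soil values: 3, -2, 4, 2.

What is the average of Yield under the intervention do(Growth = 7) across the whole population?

14.25

The intervention sets Growth=7 in all 4 units regardless of Soil. Recomputing Yield per unit gives 18, 3, 21, 15; average 14.25.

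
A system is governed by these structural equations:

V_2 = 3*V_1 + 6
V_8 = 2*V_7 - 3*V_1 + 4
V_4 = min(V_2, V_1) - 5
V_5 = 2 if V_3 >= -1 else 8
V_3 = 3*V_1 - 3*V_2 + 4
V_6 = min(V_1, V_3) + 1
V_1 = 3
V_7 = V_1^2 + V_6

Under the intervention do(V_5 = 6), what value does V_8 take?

-49

do(V_5=6) replaces the equation V_5 = 2 if V_3 >= -1 else 8 with the constant V_5 = 6.
V_8 is not downstream of the intervention, so its value is determined by the original equations.
V_2 = 3*V_1 + 6  [with V_1=3]  = 15
V_3 = 3*V_1 - 3*V_2 + 4  [with V_1=3, V_2=15]  = -32
V_6 = min(V_1, V_3) + 1  [with V_1=3, V_3=-32]  = -31
V_7 = V_1^2 + V_6  [with V_1=3, V_6=-31]  = -22
V_8 = 2*V_7 - 3*V_1 + 4  [with V_7=-22, V_1=3]  = -49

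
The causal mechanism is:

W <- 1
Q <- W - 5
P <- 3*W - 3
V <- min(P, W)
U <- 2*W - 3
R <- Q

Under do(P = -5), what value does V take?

The intervention breaks the incoming arrows to P: P <- 3*W - 3 no longer applies, and P = -5.
V = min(P, W)  [with P=-5, W=1]  = -5

-5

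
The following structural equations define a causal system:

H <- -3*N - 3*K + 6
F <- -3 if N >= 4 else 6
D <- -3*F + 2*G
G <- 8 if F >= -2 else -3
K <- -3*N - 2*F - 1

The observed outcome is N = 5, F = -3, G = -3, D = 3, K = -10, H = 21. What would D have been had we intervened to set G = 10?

29

The intervention breaks the incoming arrows to G: G <- 8 if F >= -2 else -3 no longer applies, and G = 10.
F = -3 if N >= 4 else 6  [with N=5]  = -3
D = -3*F + 2*G  [with F=-3, G=10]  = 29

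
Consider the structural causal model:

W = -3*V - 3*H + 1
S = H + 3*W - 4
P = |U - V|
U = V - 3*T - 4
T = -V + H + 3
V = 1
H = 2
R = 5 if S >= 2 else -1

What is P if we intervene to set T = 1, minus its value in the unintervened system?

-9

The intervention breaks the incoming arrows to T: T = -V + H + 3 no longer applies, and T = 1.
U = V - 3*T - 4  [with V=1, T=1]  = -6
P = |U - V|  [with U=-6, V=1]  = 7
Without intervention: T = -V + H + 3  [with V=1, H=2]  = 4; U = V - 3*T - 4  [with V=1, T=4]  = -15; P = |U - V|  [with U=-15, V=1]  = 16.
Change = 7 − 16 = -9.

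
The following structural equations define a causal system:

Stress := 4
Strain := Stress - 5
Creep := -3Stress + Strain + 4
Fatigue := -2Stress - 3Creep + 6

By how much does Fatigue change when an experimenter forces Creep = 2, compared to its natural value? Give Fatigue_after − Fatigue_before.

The intervention breaks the incoming arrows to Creep: Creep := -3Stress + Strain + 4 no longer applies, and Creep = 2.
Fatigue = -2Stress - 3Creep + 6  [with Stress=4, Creep=2]  = -8
Without intervention: Strain = Stress - 5  [with Stress=4]  = -1; Creep = -3Stress + Strain + 4  [with Stress=4, Strain=-1]  = -9; Fatigue = -2Stress - 3Creep + 6  [with Stress=4, Creep=-9]  = 25.
Change = -8 − 25 = -33.

-33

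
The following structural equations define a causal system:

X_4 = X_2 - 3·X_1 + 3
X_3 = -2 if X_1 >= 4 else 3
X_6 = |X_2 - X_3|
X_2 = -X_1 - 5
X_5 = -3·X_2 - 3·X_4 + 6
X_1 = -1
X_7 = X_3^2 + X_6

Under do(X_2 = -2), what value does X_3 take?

3

The intervention breaks the incoming arrows to X_2: X_2 = -X_1 - 5 no longer applies, and X_2 = -2.
Since X_3 is not a descendant of the intervened variable, it is unaffected.
X_3 = -2 if X_1 >= 4 else 3  [with X_1=-1]  = 3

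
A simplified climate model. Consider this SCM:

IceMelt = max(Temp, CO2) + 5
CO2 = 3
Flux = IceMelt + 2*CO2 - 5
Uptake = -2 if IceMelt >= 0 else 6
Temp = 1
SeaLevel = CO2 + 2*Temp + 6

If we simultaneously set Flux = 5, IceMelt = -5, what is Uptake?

6

The joint intervention fixes Flux = 5, IceMelt = -5, removing each variable's own equation.
Uptake = -2 if IceMelt >= 0 else 6  [with IceMelt=-5]  = 6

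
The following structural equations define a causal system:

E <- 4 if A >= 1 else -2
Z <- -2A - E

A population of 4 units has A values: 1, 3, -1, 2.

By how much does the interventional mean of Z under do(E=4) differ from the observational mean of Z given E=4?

1.5

Under do(E=4), E's equation is replaced by E=4 for every unit. Per-unit Z: -6, -10, -2, -8. Mean = -6.5.
Observing E=4 restricts to units where E's equation naturally yields 4: A ∈ {1, 3, 2}. In that subpopulation Z = -6, -10, -8, mean -8.
Difference = -6.5 − (-8) = 1.5.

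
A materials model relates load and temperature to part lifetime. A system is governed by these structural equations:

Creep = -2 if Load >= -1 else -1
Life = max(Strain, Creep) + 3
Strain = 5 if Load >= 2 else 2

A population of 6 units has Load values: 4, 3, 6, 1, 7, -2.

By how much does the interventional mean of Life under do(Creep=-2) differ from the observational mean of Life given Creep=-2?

do(Creep=-2) breaks Creep's dependence on Load. With Creep=-2 fixed, Life across the units is 8, 8, 8, 5, 8, 5, mean 7.
Observing Creep=-2 restricts to units where Creep's equation naturally yields -2: Load ∈ {4, 3, 6, 1, 7}. In that subpopulation Life = 8, 8, 8, 5, 8, mean 7.4.
Difference = 7 − 7.4 = -0.4.

-0.4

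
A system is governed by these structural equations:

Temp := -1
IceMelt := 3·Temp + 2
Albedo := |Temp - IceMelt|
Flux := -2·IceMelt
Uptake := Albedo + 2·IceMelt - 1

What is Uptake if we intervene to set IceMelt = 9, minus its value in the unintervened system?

30

do(IceMelt=9) replaces the equation IceMelt := 3·Temp + 2 with the constant IceMelt = 9.
Albedo = |Temp - IceMelt|  [with Temp=-1, IceMelt=9]  = 10
Uptake = Albedo + 2·IceMelt - 1  [with Albedo=10, IceMelt=9]  = 27
Without intervention: IceMelt = 3·Temp + 2  [with Temp=-1]  = -1; Albedo = |Temp - IceMelt|  [with Temp=-1, IceMelt=-1]  = 0; Uptake = Albedo + 2·IceMelt - 1  [with Albedo=0, IceMelt=-1]  = -3.
Change = 27 − (-3) = 30.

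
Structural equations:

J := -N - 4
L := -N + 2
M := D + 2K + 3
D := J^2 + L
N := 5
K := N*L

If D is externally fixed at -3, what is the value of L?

-3

do(D=-3) replaces the equation D := J^2 + L with the constant D = -3.
L is not downstream of the intervention, so its value is determined by the original equations.
L = -N + 2  [with N=5]  = -3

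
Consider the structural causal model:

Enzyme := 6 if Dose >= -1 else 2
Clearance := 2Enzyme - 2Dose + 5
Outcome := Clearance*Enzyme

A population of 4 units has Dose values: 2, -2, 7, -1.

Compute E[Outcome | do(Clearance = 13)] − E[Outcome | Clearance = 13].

13

Under do(Clearance=13), Clearance's equation is replaced by Clearance=13 for every unit. Per-unit Outcome: 78, 26, 78, 78. Mean = 65.
E[Outcome|Clearance=13] averages over only the 2 units with Clearance=13 (Dose = 2, -2): Outcome = 78, 26, mean 52.
Difference = 65 − 52 = 13.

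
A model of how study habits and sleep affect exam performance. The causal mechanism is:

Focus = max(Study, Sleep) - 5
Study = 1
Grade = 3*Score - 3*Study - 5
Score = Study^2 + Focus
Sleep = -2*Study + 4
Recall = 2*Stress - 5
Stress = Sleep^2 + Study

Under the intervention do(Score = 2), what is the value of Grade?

Under do(Score=2), the mechanism Score = Study^2 + Focus is discarded; Score is fixed at 2.
Grade = 3*Score - 3*Study - 5  [with Score=2, Study=1]  = -2

-2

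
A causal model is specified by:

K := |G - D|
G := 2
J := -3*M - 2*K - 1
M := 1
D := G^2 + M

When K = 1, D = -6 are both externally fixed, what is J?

-6

The joint intervention fixes K = 1, D = -6, removing each variable's own equation.
J = -3*M - 2*K - 1  [with M=1, K=1]  = -6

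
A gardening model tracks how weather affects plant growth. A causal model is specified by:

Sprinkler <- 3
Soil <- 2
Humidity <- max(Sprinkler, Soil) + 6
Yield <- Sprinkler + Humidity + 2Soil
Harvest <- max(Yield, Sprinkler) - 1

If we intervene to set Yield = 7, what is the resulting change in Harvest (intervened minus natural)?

-9

Intervening sets Yield = 7 and removes its equation (Yield <- Sprinkler + Humidity + 2Soil).
Harvest = max(Yield, Sprinkler) - 1  [with Yield=7, Sprinkler=3]  = 6
Without intervention: Humidity = max(Sprinkler, Soil) + 6  [with Sprinkler=3, Soil=2]  = 9; Yield = Sprinkler + Humidity + 2Soil  [with Sprinkler=3, Humidity=9, Soil=2]  = 16; Harvest = max(Yield, Sprinkler) - 1  [with Yield=16, Sprinkler=3]  = 15.
Change = 6 − 15 = -9.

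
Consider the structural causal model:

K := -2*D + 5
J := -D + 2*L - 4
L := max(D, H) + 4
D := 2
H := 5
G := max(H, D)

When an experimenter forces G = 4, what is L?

Under do(G=4), the mechanism G := max(H, D) is discarded; G is fixed at 4.
Since L is not a descendant of the intervened variable, it is unaffected.
L = max(D, H) + 4  [with D=2, H=5]  = 9

9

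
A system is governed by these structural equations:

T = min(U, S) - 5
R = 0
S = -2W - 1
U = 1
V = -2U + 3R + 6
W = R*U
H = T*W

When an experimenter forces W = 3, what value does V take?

4

The intervention breaks the incoming arrows to W: W = R*U no longer applies, and W = 3.
V is not downstream of the intervention, so its value is determined by the original equations.
V = -2U + 3R + 6  [with U=1, R=0]  = 4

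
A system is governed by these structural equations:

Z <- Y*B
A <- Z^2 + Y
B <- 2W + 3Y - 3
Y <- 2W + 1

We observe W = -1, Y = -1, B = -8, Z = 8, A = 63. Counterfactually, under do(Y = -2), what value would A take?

do(Y=-2) replaces the equation Y <- 2W + 1 with the constant Y = -2.
B = 2W + 3Y - 3  [with W=-1, Y=-2]  = -11
Z = Y*B  [with Y=-2, B=-11]  = 22
A = Z^2 + Y  [with Z=22, Y=-2]  = 482

482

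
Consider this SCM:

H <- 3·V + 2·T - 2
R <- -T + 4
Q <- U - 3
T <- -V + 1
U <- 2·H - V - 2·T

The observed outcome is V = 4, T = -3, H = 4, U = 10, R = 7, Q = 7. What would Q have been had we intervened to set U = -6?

-9

Under do(U=-6), the mechanism U <- 2·H - V - 2·T is discarded; U is fixed at -6.
Q = U - 3  [with U=-6]  = -9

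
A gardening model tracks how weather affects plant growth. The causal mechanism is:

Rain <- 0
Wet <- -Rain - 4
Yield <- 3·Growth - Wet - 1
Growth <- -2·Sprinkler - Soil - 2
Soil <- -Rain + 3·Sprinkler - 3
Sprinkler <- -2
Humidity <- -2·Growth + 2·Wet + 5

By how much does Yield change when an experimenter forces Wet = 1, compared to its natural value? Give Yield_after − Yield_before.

-5

The intervention breaks the incoming arrows to Wet: Wet <- -Rain - 4 no longer applies, and Wet = 1.
Soil = -Rain + 3·Sprinkler - 3  [with Rain=0, Sprinkler=-2]  = -9
Growth = -2·Sprinkler - Soil - 2  [with Sprinkler=-2, Soil=-9]  = 11
Yield = 3·Growth - Wet - 1  [with Growth=11, Wet=1]  = 31
Without intervention: Soil = -Rain + 3·Sprinkler - 3  [with Rain=0, Sprinkler=-2]  = -9; Wet = -Rain - 4  [with Rain=0]  = -4; Growth = -2·Sprinkler - Soil - 2  [with Sprinkler=-2, Soil=-9]  = 11; Yield = 3·Growth - Wet - 1  [with Growth=11, Wet=-4]  = 36.
Change = 31 − 36 = -5.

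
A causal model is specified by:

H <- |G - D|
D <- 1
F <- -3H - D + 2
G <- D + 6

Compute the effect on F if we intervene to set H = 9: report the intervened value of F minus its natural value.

The intervention breaks the incoming arrows to H: H <- |G - D| no longer applies, and H = 9.
F = -3H - D + 2  [with H=9, D=1]  = -26
Without intervention: G = D + 6  [with D=1]  = 7; H = |G - D|  [with G=7, D=1]  = 6; F = -3H - D + 2  [with H=6, D=1]  = -17.
Change = -26 − (-17) = -9.

-9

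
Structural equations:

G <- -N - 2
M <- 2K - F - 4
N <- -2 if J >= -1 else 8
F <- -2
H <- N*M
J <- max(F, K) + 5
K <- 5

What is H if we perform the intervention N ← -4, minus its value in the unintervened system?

Under do(N=-4), the mechanism N <- -2 if J >= -1 else 8 is discarded; N is fixed at -4.
M = 2K - F - 4  [with K=5, F=-2]  = 8
H = N*M  [with N=-4, M=8]  = -32
Without intervention: M = 2K - F - 4  [with K=5, F=-2]  = 8; J = max(F, K) + 5  [with F=-2, K=5]  = 10; N = -2 if J >= -1 else 8  [with J=10]  = -2; H = N*M  [with N=-2, M=8]  = -16.
Change = -32 − (-16) = -16.

-16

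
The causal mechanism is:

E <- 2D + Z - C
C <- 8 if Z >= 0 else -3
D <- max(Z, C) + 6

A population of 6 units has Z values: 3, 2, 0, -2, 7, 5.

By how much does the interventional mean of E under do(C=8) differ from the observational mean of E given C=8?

do(C=8) breaks C's dependence on Z. With C=8 fixed, E across the units is 23, 22, 20, 18, 27, 25, mean 22.5.
E[E|C=8] averages over only the 5 units with C=8 (Z = 3, 2, 0, 7, 5): E = 23, 22, 20, 27, 25, mean 23.4.
Difference = 22.5 − 23.4 = -0.9.

-0.9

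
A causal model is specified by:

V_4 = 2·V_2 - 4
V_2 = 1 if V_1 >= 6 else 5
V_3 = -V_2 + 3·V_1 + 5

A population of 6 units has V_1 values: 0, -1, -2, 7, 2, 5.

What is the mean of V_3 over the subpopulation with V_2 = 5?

2.4

Observing V_2=5 restricts to units where V_2's equation naturally yields 5: V_1 ∈ {0, -1, -2, 2, 5}. In that subpopulation V_3 = 0, -3, -6, 6, 15, mean 2.4.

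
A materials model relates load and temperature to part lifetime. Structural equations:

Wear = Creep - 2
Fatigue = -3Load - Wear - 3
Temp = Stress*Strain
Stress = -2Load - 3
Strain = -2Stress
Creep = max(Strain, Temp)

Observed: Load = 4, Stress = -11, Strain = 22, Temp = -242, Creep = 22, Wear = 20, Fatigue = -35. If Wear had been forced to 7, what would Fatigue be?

Intervening sets Wear = 7 and removes its equation (Wear = Creep - 2).
Fatigue = -3Load - Wear - 3  [with Load=4, Wear=7]  = -22

-22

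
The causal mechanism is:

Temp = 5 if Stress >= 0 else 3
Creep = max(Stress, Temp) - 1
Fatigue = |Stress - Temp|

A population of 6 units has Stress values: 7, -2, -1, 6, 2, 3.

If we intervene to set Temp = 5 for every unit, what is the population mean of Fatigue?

Every unit gets Temp=5 under the intervention. Fatigue values become 2, 7, 6, 1, 3, 2; E[Fatigue|do(Temp=5)] = 3.5.

3.5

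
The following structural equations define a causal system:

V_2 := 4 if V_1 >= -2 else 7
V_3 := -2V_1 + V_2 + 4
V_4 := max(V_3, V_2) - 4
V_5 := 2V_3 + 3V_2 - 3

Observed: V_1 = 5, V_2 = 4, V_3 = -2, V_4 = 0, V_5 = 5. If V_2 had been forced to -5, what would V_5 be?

do(V_2=-5) replaces the equation V_2 := 4 if V_1 >= -2 else 7 with the constant V_2 = -5.
V_3 = -2V_1 + V_2 + 4  [with V_1=5, V_2=-5]  = -11
V_5 = 2V_3 + 3V_2 - 3  [with V_3=-11, V_2=-5]  = -40

-40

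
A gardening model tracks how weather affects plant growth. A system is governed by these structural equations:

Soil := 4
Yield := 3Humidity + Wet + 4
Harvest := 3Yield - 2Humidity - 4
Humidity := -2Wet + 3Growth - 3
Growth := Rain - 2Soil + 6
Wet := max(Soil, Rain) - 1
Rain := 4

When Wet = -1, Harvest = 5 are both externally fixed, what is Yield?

Under do(Wet = -1, Harvest = 5), each intervened variable's structural equation is replaced by its fixed value.
Growth = Rain - 2Soil + 6  [with Rain=4, Soil=4]  = 2
Humidity = -2Wet + 3Growth - 3  [with Wet=-1, Growth=2]  = 5
Yield = 3Humidity + Wet + 4  [with Humidity=5, Wet=-1]  = 18

18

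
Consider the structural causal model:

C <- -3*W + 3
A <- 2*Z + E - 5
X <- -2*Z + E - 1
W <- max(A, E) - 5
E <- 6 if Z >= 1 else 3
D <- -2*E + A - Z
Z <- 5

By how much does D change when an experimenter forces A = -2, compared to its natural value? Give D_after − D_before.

-13

The intervention breaks the incoming arrows to A: A <- 2*Z + E - 5 no longer applies, and A = -2.
E = 6 if Z >= 1 else 3  [with Z=5]  = 6
D = -2*E + A - Z  [with E=6, A=-2, Z=5]  = -19
Without intervention: E = 6 if Z >= 1 else 3  [with Z=5]  = 6; A = 2*Z + E - 5  [with Z=5, E=6]  = 11; D = -2*E + A - Z  [with E=6, A=11, Z=5]  = -6.
Change = -19 − (-6) = -13.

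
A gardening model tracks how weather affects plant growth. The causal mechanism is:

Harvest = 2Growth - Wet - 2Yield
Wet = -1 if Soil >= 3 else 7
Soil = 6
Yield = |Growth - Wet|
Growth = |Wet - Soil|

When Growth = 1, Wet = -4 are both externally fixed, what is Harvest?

Setting Growth = 1, Wet = -4 by intervention discards those variables' equations.
Yield = |Growth - Wet|  [with Growth=1, Wet=-4]  = 5
Harvest = 2Growth - Wet - 2Yield  [with Growth=1, Wet=-4, Yield=5]  = -4

-4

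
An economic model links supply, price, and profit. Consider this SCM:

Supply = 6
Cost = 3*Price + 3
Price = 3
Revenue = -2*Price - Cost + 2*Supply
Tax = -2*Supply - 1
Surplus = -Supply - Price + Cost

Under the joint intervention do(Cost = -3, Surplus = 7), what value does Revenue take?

Setting Cost = -3, Surplus = 7 by intervention discards those variables' equations.
Revenue = -2*Price - Cost + 2*Supply  [with Price=3, Cost=-3, Supply=6]  = 9

9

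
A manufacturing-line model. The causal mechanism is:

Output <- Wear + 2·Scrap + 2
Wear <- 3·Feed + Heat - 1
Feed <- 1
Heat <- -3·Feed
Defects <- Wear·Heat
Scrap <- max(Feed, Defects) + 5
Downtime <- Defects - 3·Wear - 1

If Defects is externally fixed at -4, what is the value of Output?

13

Under do(Defects=-4), the mechanism Defects <- Wear·Heat is discarded; Defects is fixed at -4.
Heat = -3·Feed  [with Feed=1]  = -3
Wear = 3·Feed + Heat - 1  [with Feed=1, Heat=-3]  = -1
Scrap = max(Feed, Defects) + 5  [with Feed=1, Defects=-4]  = 6
Output = Wear + 2·Scrap + 2  [with Wear=-1, Scrap=6]  = 13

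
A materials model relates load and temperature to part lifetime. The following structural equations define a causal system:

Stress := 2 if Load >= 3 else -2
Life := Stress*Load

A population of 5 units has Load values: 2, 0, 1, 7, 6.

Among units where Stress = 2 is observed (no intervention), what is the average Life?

13

E[Life|Stress=2] averages over only the 2 units with Stress=2 (Load = 7, 6): Life = 14, 12, mean 13.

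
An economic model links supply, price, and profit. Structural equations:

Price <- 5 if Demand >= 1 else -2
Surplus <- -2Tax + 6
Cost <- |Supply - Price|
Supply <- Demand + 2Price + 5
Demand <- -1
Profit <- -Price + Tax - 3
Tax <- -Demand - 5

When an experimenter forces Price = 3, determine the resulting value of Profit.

-10

Under do(Price=3), the mechanism Price <- 5 if Demand >= 1 else -2 is discarded; Price is fixed at 3.
Tax = -Demand - 5  [with Demand=-1]  = -4
Profit = -Price + Tax - 3  [with Price=3, Tax=-4]  = -10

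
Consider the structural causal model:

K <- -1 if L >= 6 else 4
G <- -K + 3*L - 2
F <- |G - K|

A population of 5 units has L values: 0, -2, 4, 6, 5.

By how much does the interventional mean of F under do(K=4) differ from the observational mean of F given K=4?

The intervention sets K=4 in all 5 units regardless of L. Recomputing F per unit gives 10, 16, 2, 8, 5; average 8.2.
E[F|K=4] averages over only the 4 units with K=4 (L = 0, -2, 4, 5): F = 10, 16, 2, 5, mean 8.25.
Difference = 8.2 − 8.25 = -0.05.

-0.05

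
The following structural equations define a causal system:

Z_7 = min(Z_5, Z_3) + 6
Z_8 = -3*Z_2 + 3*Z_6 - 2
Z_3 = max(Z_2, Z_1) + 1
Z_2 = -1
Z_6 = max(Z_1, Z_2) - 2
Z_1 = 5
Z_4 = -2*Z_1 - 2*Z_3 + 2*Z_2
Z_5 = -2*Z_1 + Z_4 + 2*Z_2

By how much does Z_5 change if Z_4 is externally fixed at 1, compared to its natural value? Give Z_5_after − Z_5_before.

25

Intervening sets Z_4 = 1 and removes its equation (Z_4 = -2*Z_1 - 2*Z_3 + 2*Z_2).
Z_5 = -2*Z_1 + Z_4 + 2*Z_2  [with Z_1=5, Z_4=1, Z_2=-1]  = -11
Without intervention: Z_3 = max(Z_2, Z_1) + 1  [with Z_2=-1, Z_1=5]  = 6; Z_4 = -2*Z_1 - 2*Z_3 + 2*Z_2  [with Z_1=5, Z_3=6, Z_2=-1]  = -24; Z_5 = -2*Z_1 + Z_4 + 2*Z_2  [with Z_1=5, Z_4=-24, Z_2=-1]  = -36.
Change = -11 − (-36) = 25.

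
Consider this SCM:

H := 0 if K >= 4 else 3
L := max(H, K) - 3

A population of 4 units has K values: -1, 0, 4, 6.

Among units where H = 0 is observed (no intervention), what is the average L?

2

Observing H=0 restricts to units where H's equation naturally yields 0: K ∈ {4, 6}. In that subpopulation L = 1, 3, mean 2.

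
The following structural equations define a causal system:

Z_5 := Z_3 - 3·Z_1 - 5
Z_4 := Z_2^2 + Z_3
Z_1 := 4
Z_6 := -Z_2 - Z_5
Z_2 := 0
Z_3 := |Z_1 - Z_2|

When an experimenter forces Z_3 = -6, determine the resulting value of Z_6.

The intervention breaks the incoming arrows to Z_3: Z_3 := |Z_1 - Z_2| no longer applies, and Z_3 = -6.
Z_5 = Z_3 - 3·Z_1 - 5  [with Z_3=-6, Z_1=4]  = -23
Z_6 = -Z_2 - Z_5  [with Z_2=0, Z_5=-23]  = 23

23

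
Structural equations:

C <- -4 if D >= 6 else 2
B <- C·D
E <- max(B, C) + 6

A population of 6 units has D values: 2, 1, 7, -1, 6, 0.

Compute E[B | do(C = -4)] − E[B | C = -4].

Under do(C=-4), C's equation is replaced by C=-4 for every unit. Per-unit B: -8, -4, -28, 4, -24, 0. Mean = -10.
E[B|C=-4] averages over only the 2 units with C=-4 (D = 7, 6): B = -28, -24, mean -26.
Difference = -10 − (-26) = 16.

16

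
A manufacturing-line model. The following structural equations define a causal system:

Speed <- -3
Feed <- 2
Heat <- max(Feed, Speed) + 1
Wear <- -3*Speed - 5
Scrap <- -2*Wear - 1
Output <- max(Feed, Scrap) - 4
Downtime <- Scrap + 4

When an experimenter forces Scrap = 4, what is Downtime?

Under do(Scrap=4), the mechanism Scrap <- -2*Wear - 1 is discarded; Scrap is fixed at 4.
Downtime = Scrap + 4  [with Scrap=4]  = 8

8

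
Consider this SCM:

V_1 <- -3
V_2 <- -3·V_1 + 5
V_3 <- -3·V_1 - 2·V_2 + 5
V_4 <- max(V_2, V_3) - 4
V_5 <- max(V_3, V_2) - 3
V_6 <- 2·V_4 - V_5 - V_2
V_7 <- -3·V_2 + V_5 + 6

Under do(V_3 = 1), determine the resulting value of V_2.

14

Under do(V_3=1), the mechanism V_3 <- -3·V_1 - 2·V_2 + 5 is discarded; V_3 is fixed at 1.
Since V_2 is not a descendant of the intervened variable, it is unaffected.
V_2 = -3·V_1 + 5  [with V_1=-3]  = 14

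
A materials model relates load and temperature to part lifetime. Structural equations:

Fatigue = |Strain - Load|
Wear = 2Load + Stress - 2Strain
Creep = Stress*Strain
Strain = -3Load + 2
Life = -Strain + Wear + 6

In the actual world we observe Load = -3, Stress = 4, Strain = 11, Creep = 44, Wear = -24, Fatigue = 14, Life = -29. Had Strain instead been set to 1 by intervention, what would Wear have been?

-4

do(Strain=1) replaces the equation Strain = -3Load + 2 with the constant Strain = 1.
Wear = 2Load + Stress - 2Strain  [with Load=-3, Stress=4, Strain=1]  = -4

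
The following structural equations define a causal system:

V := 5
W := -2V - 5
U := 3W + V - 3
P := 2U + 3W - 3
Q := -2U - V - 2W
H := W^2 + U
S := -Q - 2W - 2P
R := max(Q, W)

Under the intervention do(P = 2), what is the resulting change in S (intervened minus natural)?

-272

The intervention breaks the incoming arrows to P: P := 2U + 3W - 3 no longer applies, and P = 2.
W = -2V - 5  [with V=5]  = -15
U = 3W + V - 3  [with W=-15, V=5]  = -43
Q = -2U - V - 2W  [with U=-43, V=5, W=-15]  = 111
S = -Q - 2W - 2P  [with Q=111, W=-15, P=2]  = -85
Without intervention: W = -2V - 5  [with V=5]  = -15; U = 3W + V - 3  [with W=-15, V=5]  = -43; P = 2U + 3W - 3  [with U=-43, W=-15]  = -134; Q = -2U - V - 2W  [with U=-43, V=5, W=-15]  = 111; S = -Q - 2W - 2P  [with Q=111, W=-15, P=-134]  = 187.
Change = -85 − 187 = -272.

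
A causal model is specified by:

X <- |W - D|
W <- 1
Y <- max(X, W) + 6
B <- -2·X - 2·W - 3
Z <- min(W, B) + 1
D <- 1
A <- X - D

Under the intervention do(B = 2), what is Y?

Under do(B=2), the mechanism B <- -2·X - 2·W - 3 is discarded; B is fixed at 2.
Since Y is not a descendant of the intervened variable, it is unaffected.
X = |W - D|  [with W=1, D=1]  = 0
Y = max(X, W) + 6  [with X=0, W=1]  = 7

7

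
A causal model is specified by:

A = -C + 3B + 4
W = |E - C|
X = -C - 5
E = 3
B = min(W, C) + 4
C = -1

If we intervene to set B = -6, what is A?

The intervention breaks the incoming arrows to B: B = min(W, C) + 4 no longer applies, and B = -6.
A = -C + 3B + 4  [with C=-1, B=-6]  = -13

-13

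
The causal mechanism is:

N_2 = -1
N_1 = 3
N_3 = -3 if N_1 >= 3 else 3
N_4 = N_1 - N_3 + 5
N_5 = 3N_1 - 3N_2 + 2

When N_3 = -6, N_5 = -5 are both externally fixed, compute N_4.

14

The joint intervention fixes N_3 = -6, N_5 = -5, removing each variable's own equation.
N_4 = N_1 - N_3 + 5  [with N_1=3, N_3=-6]  = 14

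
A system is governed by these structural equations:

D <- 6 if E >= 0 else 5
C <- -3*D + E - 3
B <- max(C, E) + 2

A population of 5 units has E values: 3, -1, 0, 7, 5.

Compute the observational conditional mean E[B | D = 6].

5.75

E[B|D=6] averages over only the 4 units with D=6 (E = 3, 0, 7, 5): B = 5, 2, 9, 7, mean 5.75.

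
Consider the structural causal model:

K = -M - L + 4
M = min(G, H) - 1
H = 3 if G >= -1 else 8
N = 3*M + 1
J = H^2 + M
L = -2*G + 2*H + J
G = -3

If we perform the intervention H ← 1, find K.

Under do(H=1), the mechanism H = 3 if G >= -1 else 8 is discarded; H is fixed at 1.
M = min(G, H) - 1  [with G=-3, H=1]  = -4
J = H^2 + M  [with H=1, M=-4]  = -3
L = -2*G + 2*H + J  [with G=-3, H=1, J=-3]  = 5
K = -M - L + 4  [with M=-4, L=5]  = 3

3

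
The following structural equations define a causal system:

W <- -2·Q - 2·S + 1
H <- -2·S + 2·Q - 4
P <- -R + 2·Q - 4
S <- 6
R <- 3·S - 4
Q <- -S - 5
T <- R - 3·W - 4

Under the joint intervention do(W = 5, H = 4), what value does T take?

The joint intervention fixes W = 5, H = 4, removing each variable's own equation.
R = 3·S - 4  [with S=6]  = 14
T = R - 3·W - 4  [with R=14, W=5]  = -5

-5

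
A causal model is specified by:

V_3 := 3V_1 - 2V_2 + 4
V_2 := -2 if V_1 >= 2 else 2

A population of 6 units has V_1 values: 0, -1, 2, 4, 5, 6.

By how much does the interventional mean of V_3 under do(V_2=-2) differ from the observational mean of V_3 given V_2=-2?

-4.75

Every unit gets V_2=-2 under the intervention. V_3 values become 8, 5, 14, 20, 23, 26; E[V_3|do(V_2=-2)] = 16.
Observing V_2=-2 restricts to units where V_2's equation naturally yields -2: V_1 ∈ {2, 4, 5, 6}. In that subpopulation V_3 = 14, 20, 23, 26, mean 20.75.
Difference = 16 − 20.75 = -4.75.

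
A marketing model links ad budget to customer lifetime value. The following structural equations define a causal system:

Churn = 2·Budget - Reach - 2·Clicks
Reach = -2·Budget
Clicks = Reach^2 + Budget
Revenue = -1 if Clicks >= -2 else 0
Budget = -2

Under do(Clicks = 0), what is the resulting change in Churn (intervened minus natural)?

The intervention breaks the incoming arrows to Clicks: Clicks = Reach^2 + Budget no longer applies, and Clicks = 0.
Reach = -2·Budget  [with Budget=-2]  = 4
Churn = 2·Budget - Reach - 2·Clicks  [with Budget=-2, Reach=4, Clicks=0]  = -8
Without intervention: Reach = -2·Budget  [with Budget=-2]  = 4; Clicks = Reach^2 + Budget  [with Reach=4, Budget=-2]  = 14; Churn = 2·Budget - Reach - 2·Clicks  [with Budget=-2, Reach=4, Clicks=14]  = -36.
Change = -8 − (-36) = 28.

28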